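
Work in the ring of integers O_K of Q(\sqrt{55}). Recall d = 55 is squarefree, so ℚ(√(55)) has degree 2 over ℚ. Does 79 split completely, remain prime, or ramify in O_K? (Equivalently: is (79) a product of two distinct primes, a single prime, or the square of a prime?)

79 splits in O_K

d = 55 ≡ 3 (mod 4), so O_K = ℤ[√55] and disc(K) = 4d = 220.
disc(K) = 220 is not divisible by 79; 79 is unramified.
(55/79) = 55^39 mod 79 = 1, giving Legendre symbol 1.
d is a quadratic residue mod p, hence 79 splits in O_K.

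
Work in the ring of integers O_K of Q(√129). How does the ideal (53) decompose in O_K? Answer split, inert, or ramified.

53 remains inert

Since 129 ≡ 1 mod 4, the ring of integers is ℤ[(1+√129)/2] with discriminant 129.
Since gcd(53, 129) = 1 the prime 53 does not ramify.
(129/53) = 23^26 mod 53 = 52, giving Legendre symbol -1.
(129/53) = -1, so 53 is inert.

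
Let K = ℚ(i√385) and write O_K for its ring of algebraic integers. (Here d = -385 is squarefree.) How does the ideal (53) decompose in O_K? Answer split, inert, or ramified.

remains prime (inert)

Since -385 ≢ 1 mod 4, the ring of integers is ℤ[√-385] with discriminant 4·(-385) = -1540.
53 ∤ -1540, so 53 is unramified.
(-385/53) = 39^26 mod 53 = 52, giving Legendre symbol -1.
d is a non-residue mod p, hence 53 remains inert in O_K.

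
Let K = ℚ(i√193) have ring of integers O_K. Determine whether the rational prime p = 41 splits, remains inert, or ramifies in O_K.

d = -193 ≡ 3 (mod 4), so O_K = ℤ[√-193] and disc(K) = 4d = -772.
Since gcd(41, -772) = 1 the prime 41 does not ramify.
Legendre symbol by Euler's criterion: (-193/41) ≡ (-193)^20 ≡ 40 (mod 41), i.e. (-193/41) = -1.
d is a non-residue mod p, hence 41 remains inert in O_K.

inert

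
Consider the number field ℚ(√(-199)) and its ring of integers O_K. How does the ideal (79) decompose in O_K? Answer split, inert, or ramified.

-199 mod 4 = 1, hence disc K = -199 and O_K = ℤ[(1+√-199)/2].
disc(K) = -199 is not divisible by 79; 79 is unramified.
Compute (-199/79) via Euler: 38^((79-1)/2) mod 79 = 1, so (-199/79) = 1.
d is a quadratic residue mod p, hence 79 splits in O_K.

split — (79) = 𝔭₁𝔭₂ with 𝔭₁ ≠ 𝔭₂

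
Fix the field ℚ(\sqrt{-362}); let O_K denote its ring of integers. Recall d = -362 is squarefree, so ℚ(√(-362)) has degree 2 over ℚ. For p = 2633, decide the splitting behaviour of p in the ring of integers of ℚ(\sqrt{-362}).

d = -362 ≡ 2 (mod 4), so O_K = ℤ[√-362] and disc(K) = 4d = -1448.
disc(K) = -1448 is not divisible by 2633; 2633 is unramified.
Legendre symbol by Euler's criterion: (-362/2633) ≡ (-362)^1316 ≡ 1 (mod 2633), i.e. (-362/2633) = 1.
Legendre symbol 1 ⇒ 2633 is split.

split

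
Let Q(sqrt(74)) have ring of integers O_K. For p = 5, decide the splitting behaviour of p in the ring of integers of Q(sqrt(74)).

Since 74 ≢ 1 mod 4, the ring of integers is ℤ[√74] with discriminant 4·74 = 296.
disc(K) = 296 is not divisible by 5; 5 is unramified.
Compute (74/5) via Euler: 4^((5-1)/2) mod 5 = 1, so (74/5) = 1.
d is a quadratic residue mod p, hence 5 splits in O_K.

splits completely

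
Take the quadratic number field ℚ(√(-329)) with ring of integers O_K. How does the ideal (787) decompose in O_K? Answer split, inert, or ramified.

Since -329 ≢ 1 mod 4, the ring of integers is ℤ[√-329] with discriminant 4·(-329) = -1316.
787 ∤ -1316, so 787 is unramified.
Euler's criterion: (-329)^393 mod 787 = 786. Thus (-329|787) = -1.
d is a non-residue mod p, hence 787 remains inert in O_K.

inert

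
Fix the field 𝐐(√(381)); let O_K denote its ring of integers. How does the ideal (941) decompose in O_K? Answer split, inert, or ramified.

d = 381 ≡ 1 (mod 4), so O_K = ℤ[(1+√381)/2] and disc(K) = d = 381.
disc(K) = 381 is not divisible by 941; 941 is unramified.
Compute (381/941) via Euler: 381^((941-1)/2) mod 941 = 940, so (381/941) = -1.
d is a non-residue mod p, hence 941 remains inert in O_K.

941 remains inert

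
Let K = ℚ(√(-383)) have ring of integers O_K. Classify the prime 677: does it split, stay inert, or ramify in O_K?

p splits

-383 mod 4 = 1, hence disc K = -383 and O_K = ℤ[(1+√-383)/2].
677 ∤ -383, so 677 is unramified.
(-383/677) = 294^338 mod 677 = 1, giving Legendre symbol 1.
(-383/677) = 1, so 677 splits.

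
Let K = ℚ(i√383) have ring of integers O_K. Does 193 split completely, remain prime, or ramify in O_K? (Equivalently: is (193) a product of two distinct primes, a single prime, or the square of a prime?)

d = -383 ≡ 1 (mod 4), so O_K = ℤ[(1+√-383)/2] and disc(K) = d = -383.
disc(K) = -383 is not divisible by 193; 193 is unramified.
Compute (-383/193) via Euler: 3^((193-1)/2) mod 193 = 1, so (-383/193) = 1.
Legendre symbol 1 ⇒ 193 is split.

splits completely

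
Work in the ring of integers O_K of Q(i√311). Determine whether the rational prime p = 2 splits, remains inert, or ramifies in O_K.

d = -311 ≡ 1 (mod 4), so O_K = ℤ[(1+√-311)/2] and disc(K) = d = -311.
disc(K) = -311 is not divisible by 2; 2 is unramified.
For p = 2 with d ≡ 1 (mod 4): d mod 8 = 1, so 2 splits.

p splits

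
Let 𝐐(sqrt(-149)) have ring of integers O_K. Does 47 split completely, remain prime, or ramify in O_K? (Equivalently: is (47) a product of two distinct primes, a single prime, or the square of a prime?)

d = -149 ≡ 3 (mod 4), so O_K = ℤ[√-149] and disc(K) = 4d = -596.
disc(K) = -596 is not divisible by 47; 47 is unramified.
Compute (-149/47) via Euler: 39^((47-1)/2) mod 47 = 46, so (-149/47) = -1.
(-149/47) = -1, so 47 is inert.

47 remains inert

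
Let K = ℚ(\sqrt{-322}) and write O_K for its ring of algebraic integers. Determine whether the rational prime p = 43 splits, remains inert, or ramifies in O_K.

d = -322 ≡ 2 (mod 4), so O_K = ℤ[√-322] and disc(K) = 4d = -1288.
43 ∤ -1288, so 43 is unramified.
Compute (-322/43) via Euler: 22^((43-1)/2) mod 43 = 42, so (-322/43) = -1.
(-322/43) = -1, so 43 is inert.

43 remains inert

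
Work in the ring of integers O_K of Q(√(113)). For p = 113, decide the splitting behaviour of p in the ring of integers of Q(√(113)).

p ramifies

113 mod 4 = 1, hence disc K = 113 and O_K = ℤ[(1+√113)/2].
113 divides disc(K) = 113, so 113 ramifies.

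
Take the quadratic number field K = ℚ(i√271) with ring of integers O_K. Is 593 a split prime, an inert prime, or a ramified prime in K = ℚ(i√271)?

-271 mod 4 = 1, hence disc K = -271 and O_K = ℤ[(1+√-271)/2].
disc(K) = -271 is not divisible by 593; 593 is unramified.
Legendre symbol by Euler's criterion: (-271/593) ≡ (-271)^296 ≡ 592 (mod 593), i.e. (-271/593) = -1.
(-271/593) = -1, so 593 is inert.

p is inert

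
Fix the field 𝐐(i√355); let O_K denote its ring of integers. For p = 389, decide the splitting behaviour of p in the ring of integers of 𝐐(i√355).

d = -355 ≡ 1 (mod 4), so O_K = ℤ[(1+√-355)/2] and disc(K) = d = -355.
389 ∤ -355, so 389 is unramified.
Legendre symbol by Euler's criterion: (-355/389) ≡ (-355)^194 ≡ 388 (mod 389), i.e. (-355/389) = -1.
Legendre symbol -1 ⇒ 389 is inert.

remains prime (inert)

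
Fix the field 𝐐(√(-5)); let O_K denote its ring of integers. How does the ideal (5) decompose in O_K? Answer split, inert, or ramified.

ramifies in O_K

d = -5 ≡ 3 (mod 4), so O_K = ℤ[√-5] and disc(K) = 4d = -20.
Ramification test: 5 | -20. The prime 5 ramifies in K.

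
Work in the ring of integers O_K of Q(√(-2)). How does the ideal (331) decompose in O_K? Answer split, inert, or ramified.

Since -2 ≢ 1 mod 4, the ring of integers is ℤ[√-2] with discriminant 4·(-2) = -8.
Since gcd(331, -8) = 1 the prime 331 does not ramify.
Euler's criterion: (-2)^165 mod 331 = 1. Thus (-2|331) = 1.
d is a quadratic residue mod p, hence 331 splits in O_K.

splits completely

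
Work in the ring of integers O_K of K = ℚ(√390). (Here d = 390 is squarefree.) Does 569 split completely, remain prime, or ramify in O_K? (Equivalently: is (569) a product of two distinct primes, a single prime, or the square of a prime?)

Since 390 ≢ 1 mod 4, the ring of integers is ℤ[√390] with discriminant 4·390 = 1560.
disc(K) = 1560 is not divisible by 569; 569 is unramified.
Legendre symbol by Euler's criterion: (390/569) ≡ 390^284 ≡ 568 (mod 569), i.e. (390/569) = -1.
Legendre symbol -1 ⇒ 569 is inert.

inert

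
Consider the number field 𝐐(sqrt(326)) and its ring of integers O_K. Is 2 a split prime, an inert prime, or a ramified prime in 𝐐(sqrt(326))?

ramifies in O_K

326 mod 4 = 2, hence disc K = 4·326 = 1304 and O_K = ℤ[√326].
disc(K) = 1304 = 2·652, so p = 2 is ramified.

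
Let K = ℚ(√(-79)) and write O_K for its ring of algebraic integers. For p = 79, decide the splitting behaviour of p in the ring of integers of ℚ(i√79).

-79 mod 4 = 1, hence disc K = -79 and O_K = ℤ[(1+√-79)/2].
disc(K) = -79 = 79·(-1), so p = 79 is ramified.

ramified — (79) = 𝔭²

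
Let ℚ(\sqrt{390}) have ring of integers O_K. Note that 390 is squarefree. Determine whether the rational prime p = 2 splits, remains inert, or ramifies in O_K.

p ramifies

Since 390 ≢ 1 mod 4, the ring of integers is ℤ[√390] with discriminant 4·390 = 1560.
Ramification test: 2 | 1560. The prime 2 ramifies in K.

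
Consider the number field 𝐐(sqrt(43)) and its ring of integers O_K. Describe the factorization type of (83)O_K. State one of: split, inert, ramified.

83 remains inert

Since 43 ≢ 1 mod 4, the ring of integers is ℤ[√43] with discriminant 4·43 = 172.
83 ∤ 172, so 83 is unramified.
Legendre symbol by Euler's criterion: (43/83) ≡ 43^41 ≡ 82 (mod 83), i.e. (43/83) = -1.
Legendre symbol -1 ⇒ 83 is inert.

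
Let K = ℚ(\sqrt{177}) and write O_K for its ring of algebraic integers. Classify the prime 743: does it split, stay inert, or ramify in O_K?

inert

d = 177 ≡ 1 (mod 4), so O_K = ℤ[(1+√177)/2] and disc(K) = d = 177.
disc(K) = 177 is not divisible by 743; 743 is unramified.
Compute (177/743) via Euler: 177^((743-1)/2) mod 743 = 742, so (177/743) = -1.
(177/743) = -1, so 743 is inert.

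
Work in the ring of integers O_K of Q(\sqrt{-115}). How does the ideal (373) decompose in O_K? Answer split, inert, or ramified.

p splits

d = -115 ≡ 1 (mod 4), so O_K = ℤ[(1+√-115)/2] and disc(K) = d = -115.
Since gcd(373, -115) = 1 the prime 373 does not ramify.
Euler's criterion: (-115)^186 mod 373 = 1. Thus (-115|373) = 1.
(-115/373) = 1, so 373 splits.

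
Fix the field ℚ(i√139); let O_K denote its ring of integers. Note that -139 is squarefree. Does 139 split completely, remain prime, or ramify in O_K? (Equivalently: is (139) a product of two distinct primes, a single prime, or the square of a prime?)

-139 mod 4 = 1, hence disc K = -139 and O_K = ℤ[(1+√-139)/2].
Ramification test: 139 | -139. The prime 139 ramifies in K.

139 is ramified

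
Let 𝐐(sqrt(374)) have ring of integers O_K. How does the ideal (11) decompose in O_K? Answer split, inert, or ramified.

374 mod 4 = 2, hence disc K = 4·374 = 1496 and O_K = ℤ[√374].
Ramification test: 11 | 1496. The prime 11 ramifies in K.

ramifies in O_K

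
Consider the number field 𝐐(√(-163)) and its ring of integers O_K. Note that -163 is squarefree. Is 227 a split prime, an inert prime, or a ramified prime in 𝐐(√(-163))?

splits completely

-163 mod 4 = 1, hence disc K = -163 and O_K = ℤ[(1+√-163)/2].
227 ∤ -163, so 227 is unramified.
Euler's criterion: (-163)^113 mod 227 = 1. Thus (-163|227) = 1.
(-163/227) = 1, so 227 splits.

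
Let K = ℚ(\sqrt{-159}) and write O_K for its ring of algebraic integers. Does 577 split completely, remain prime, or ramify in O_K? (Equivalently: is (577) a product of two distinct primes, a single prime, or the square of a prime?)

d = -159 ≡ 1 (mod 4), so O_K = ℤ[(1+√-159)/2] and disc(K) = d = -159.
577 ∤ -159, so 577 is unramified.
Compute (-159/577) via Euler: 418^((577-1)/2) mod 577 = 1, so (-159/577) = 1.
Legendre symbol 1 ⇒ 577 is split.

577 splits in O_K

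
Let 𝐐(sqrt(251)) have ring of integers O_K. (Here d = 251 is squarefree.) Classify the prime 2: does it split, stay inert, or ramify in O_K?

251 mod 4 = 3, hence disc K = 4·251 = 1004 and O_K = ℤ[√251].
Ramification test: 2 | 1004. The prime 2 ramifies in K.

2 is ramified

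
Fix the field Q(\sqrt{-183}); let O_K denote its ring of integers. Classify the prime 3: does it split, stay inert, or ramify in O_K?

d = -183 ≡ 1 (mod 4), so O_K = ℤ[(1+√-183)/2] and disc(K) = d = -183.
3 divides disc(K) = -183, so 3 ramifies.

ramifies in O_K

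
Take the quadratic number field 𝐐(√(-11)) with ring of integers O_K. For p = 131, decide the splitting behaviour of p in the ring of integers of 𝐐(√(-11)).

Since -11 ≡ 1 mod 4, the ring of integers is ℤ[(1+√-11)/2] with discriminant -11.
131 ∤ -11, so 131 is unramified.
Legendre symbol by Euler's criterion: (-11/131) ≡ (-11)^65 ≡ 130 (mod 131), i.e. (-11/131) = -1.
d is a non-residue mod p, hence 131 remains inert in O_K.

inert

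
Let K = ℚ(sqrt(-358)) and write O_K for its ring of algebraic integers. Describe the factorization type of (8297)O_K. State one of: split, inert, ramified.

8297 remains inert

d = -358 ≡ 2 (mod 4), so O_K = ℤ[√-358] and disc(K) = 4d = -1432.
disc(K) = -1432 is not divisible by 8297; 8297 is unramified.
Compute (-358/8297) via Euler: 7939^((8297-1)/2) mod 8297 = 8296, so (-358/8297) = -1.
(-358/8297) = -1, so 8297 is inert.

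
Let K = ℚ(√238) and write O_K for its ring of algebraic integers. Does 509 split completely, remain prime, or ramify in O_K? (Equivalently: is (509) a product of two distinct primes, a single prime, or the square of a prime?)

d = 238 ≡ 2 (mod 4), so O_K = ℤ[√238] and disc(K) = 4d = 952.
509 ∤ 952, so 509 is unramified.
Legendre symbol by Euler's criterion: (238/509) ≡ 238^254 ≡ 1 (mod 509), i.e. (238/509) = 1.
Legendre symbol 1 ⇒ 509 is split.

p splits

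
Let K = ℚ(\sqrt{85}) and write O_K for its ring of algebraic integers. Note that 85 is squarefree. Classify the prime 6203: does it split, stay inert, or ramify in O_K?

d = 85 ≡ 1 (mod 4), so O_K = ℤ[(1+√85)/2] and disc(K) = d = 85.
6203 ∤ 85, so 6203 is unramified.
(85/6203) = 85^3101 mod 6203 = 6202, giving Legendre symbol -1.
(85/6203) = -1, so 6203 is inert.

p is inert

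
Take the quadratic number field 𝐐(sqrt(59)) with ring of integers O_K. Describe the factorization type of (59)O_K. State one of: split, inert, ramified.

59 mod 4 = 3, hence disc K = 4·59 = 236 and O_K = ℤ[√59].
59 divides disc(K) = 236, so 59 ramifies.

59 is ramified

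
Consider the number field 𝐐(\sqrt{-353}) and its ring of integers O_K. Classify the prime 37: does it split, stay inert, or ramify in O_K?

inert

d = -353 ≡ 3 (mod 4), so O_K = ℤ[√-353] and disc(K) = 4d = -1412.
disc(K) = -1412 is not divisible by 37; 37 is unramified.
Euler's criterion: (-353)^18 mod 37 = 36. Thus (-353|37) = -1.
(-353/37) = -1, so 37 is inert.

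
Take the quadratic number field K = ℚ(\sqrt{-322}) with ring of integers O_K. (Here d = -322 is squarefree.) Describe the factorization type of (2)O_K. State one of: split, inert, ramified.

Since -322 ≢ 1 mod 4, the ring of integers is ℤ[√-322] with discriminant 4·(-322) = -1288.
2 divides disc(K) = -1288, so 2 ramifies.

ramifies in O_K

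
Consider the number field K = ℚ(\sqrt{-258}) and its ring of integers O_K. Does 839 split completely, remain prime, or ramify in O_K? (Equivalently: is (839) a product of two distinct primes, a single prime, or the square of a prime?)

inert — (839) stays prime in O_K

d = -258 ≡ 2 (mod 4), so O_K = ℤ[√-258] and disc(K) = 4d = -1032.
disc(K) = -1032 is not divisible by 839; 839 is unramified.
Euler's criterion: (-258)^419 mod 839 = 838. Thus (-258|839) = -1.
d is a non-residue mod p, hence 839 remains inert in O_K.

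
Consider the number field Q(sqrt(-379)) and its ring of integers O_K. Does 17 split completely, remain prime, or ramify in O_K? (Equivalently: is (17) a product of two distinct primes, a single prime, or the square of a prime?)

remains prime (inert)

d = -379 ≡ 1 (mod 4), so O_K = ℤ[(1+√-379)/2] and disc(K) = d = -379.
17 ∤ -379, so 17 is unramified.
Euler's criterion: (-379)^8 mod 17 = 16. Thus (-379|17) = -1.
d is a non-residue mod p, hence 17 remains inert in O_K.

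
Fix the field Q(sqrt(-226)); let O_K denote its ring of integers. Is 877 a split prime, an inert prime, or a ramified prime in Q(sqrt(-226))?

-226 mod 4 = 2, hence disc K = 4·(-226) = -904 and O_K = ℤ[√-226].
Since gcd(877, -904) = 1 the prime 877 does not ramify.
Euler's criterion: (-226)^438 mod 877 = 1. Thus (-226|877) = 1.
d is a quadratic residue mod p, hence 877 splits in O_K.

splits completely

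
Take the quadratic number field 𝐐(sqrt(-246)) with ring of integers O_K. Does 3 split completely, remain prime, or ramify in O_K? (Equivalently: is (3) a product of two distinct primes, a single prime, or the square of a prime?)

-246 mod 4 = 2, hence disc K = 4·(-246) = -984 and O_K = ℤ[√-246].
3 divides disc(K) = -984, so 3 ramifies.

ramifies in O_K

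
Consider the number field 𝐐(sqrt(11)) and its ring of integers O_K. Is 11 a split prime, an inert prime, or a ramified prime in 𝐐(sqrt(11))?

Since 11 ≢ 1 mod 4, the ring of integers is ℤ[√11] with discriminant 4·11 = 44.
disc(K) = 44 = 11·4, so p = 11 is ramified.

ramified — (11) = 𝔭²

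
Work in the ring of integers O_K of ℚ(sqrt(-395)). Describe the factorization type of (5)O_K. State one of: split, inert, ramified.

ramified

Since -395 ≡ 1 mod 4, the ring of integers is ℤ[(1+√-395)/2] with discriminant -395.
disc(K) = -395 = 5·(-79), so p = 5 is ramified.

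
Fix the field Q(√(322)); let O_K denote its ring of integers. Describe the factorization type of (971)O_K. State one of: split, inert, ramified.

971 remains inert

322 mod 4 = 2, hence disc K = 4·322 = 1288 and O_K = ℤ[√322].
971 ∤ 1288, so 971 is unramified.
Compute (322/971) via Euler: 322^((971-1)/2) mod 971 = 970, so (322/971) = -1.
(322/971) = -1, so 971 is inert.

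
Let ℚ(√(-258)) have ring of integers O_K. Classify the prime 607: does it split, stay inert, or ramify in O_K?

d = -258 ≡ 2 (mod 4), so O_K = ℤ[√-258] and disc(K) = 4d = -1032.
Since gcd(607, -1032) = 1 the prime 607 does not ramify.
Compute (-258/607) via Euler: 349^((607-1)/2) mod 607 = 1, so (-258/607) = 1.
Legendre symbol 1 ⇒ 607 is split.

split — (607) = 𝔭₁𝔭₂ with 𝔭₁ ≠ 𝔭₂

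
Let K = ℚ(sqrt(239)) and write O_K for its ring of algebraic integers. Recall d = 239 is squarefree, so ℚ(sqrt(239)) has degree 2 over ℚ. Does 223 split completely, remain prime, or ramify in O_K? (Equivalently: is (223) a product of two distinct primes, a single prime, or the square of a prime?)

239 mod 4 = 3, hence disc K = 4·239 = 956 and O_K = ℤ[√239].
disc(K) = 956 is not divisible by 223; 223 is unramified.
Euler's criterion: 239^111 mod 223 = 1. Thus (239|223) = 1.
Legendre symbol 1 ⇒ 223 is split.

split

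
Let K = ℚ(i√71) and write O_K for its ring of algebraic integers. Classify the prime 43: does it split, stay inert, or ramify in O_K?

split

-71 mod 4 = 1, hence disc K = -71 and O_K = ℤ[(1+√-71)/2].
disc(K) = -71 is not divisible by 43; 43 is unramified.
Euler's criterion: (-71)^21 mod 43 = 1. Thus (-71|43) = 1.
(-71/43) = 1, so 43 splits.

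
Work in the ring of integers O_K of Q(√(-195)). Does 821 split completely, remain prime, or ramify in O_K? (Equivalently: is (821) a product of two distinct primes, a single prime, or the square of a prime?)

d = -195 ≡ 1 (mod 4), so O_K = ℤ[(1+√-195)/2] and disc(K) = d = -195.
Since gcd(821, -195) = 1 the prime 821 does not ramify.
Euler's criterion: (-195)^410 mod 821 = 1. Thus (-195|821) = 1.
(-195/821) = 1, so 821 splits.

split — (821) = 𝔭₁𝔭₂ with 𝔭₁ ≠ 𝔭₂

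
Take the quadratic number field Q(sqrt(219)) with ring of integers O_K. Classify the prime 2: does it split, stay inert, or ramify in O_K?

219 mod 4 = 3, hence disc K = 4·219 = 876 and O_K = ℤ[√219].
disc(K) = 876 = 2·438, so p = 2 is ramified.

ramified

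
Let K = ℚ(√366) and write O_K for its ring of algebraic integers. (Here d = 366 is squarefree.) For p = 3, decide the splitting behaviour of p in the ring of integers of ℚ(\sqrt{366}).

Since 366 ≢ 1 mod 4, the ring of integers is ℤ[√366] with discriminant 4·366 = 1464.
disc(K) = 1464 = 3·488, so p = 3 is ramified.

ramifies in O_K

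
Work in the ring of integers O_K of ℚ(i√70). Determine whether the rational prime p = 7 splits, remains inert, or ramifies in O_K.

p ramifies

d = -70 ≡ 2 (mod 4), so O_K = ℤ[√-70] and disc(K) = 4d = -280.
disc(K) = -280 = 7·(-40), so p = 7 is ramified.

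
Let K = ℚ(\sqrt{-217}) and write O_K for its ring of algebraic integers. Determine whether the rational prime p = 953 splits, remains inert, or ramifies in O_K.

Since -217 ≢ 1 mod 4, the ring of integers is ℤ[√-217] with discriminant 4·(-217) = -868.
953 ∤ -868, so 953 is unramified.
Legendre symbol by Euler's criterion: (-217/953) ≡ (-217)^476 ≡ 952 (mod 953), i.e. (-217/953) = -1.
d is a non-residue mod p, hence 953 remains inert in O_K.

953 remains inert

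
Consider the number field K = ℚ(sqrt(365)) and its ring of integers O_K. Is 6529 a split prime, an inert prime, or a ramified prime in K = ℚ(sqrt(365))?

split — (6529) = 𝔭₁𝔭₂ with 𝔭₁ ≠ 𝔭₂

d = 365 ≡ 1 (mod 4), so O_K = ℤ[(1+√365)/2] and disc(K) = d = 365.
Since gcd(6529, 365) = 1 the prime 6529 does not ramify.
Legendre symbol by Euler's criterion: (365/6529) ≡ 365^3264 ≡ 1 (mod 6529), i.e. (365/6529) = 1.
(365/6529) = 1, so 6529 splits.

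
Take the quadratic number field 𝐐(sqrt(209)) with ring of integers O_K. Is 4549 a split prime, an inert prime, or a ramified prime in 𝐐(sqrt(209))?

split

209 mod 4 = 1, hence disc K = 209 and O_K = ℤ[(1+√209)/2].
disc(K) = 209 is not divisible by 4549; 4549 is unramified.
Euler's criterion: 209^2274 mod 4549 = 1. Thus (209|4549) = 1.
(209/4549) = 1, so 4549 splits.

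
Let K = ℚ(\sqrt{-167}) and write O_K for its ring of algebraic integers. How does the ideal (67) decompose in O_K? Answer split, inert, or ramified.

remains prime (inert)

d = -167 ≡ 1 (mod 4), so O_K = ℤ[(1+√-167)/2] and disc(K) = d = -167.
Since gcd(67, -167) = 1 the prime 67 does not ramify.
(-167/67) = 34^33 mod 67 = 66, giving Legendre symbol -1.
Legendre symbol -1 ⇒ 67 is inert.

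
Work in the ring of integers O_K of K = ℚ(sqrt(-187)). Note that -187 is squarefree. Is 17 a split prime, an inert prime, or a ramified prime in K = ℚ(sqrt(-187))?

ramifies in O_K

d = -187 ≡ 1 (mod 4), so O_K = ℤ[(1+√-187)/2] and disc(K) = d = -187.
disc(K) = -187 = 17·(-11), so p = 17 is ramified.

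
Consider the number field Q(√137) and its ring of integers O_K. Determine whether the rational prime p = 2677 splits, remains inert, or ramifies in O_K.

137 mod 4 = 1, hence disc K = 137 and O_K = ℤ[(1+√137)/2].
Since gcd(2677, 137) = 1 the prime 2677 does not ramify.
(137/2677) = 137^1338 mod 2677 = 1, giving Legendre symbol 1.
Legendre symbol 1 ⇒ 2677 is split.

p splits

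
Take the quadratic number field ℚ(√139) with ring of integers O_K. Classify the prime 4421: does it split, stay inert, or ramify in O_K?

4421 splits in O_K

Since 139 ≢ 1 mod 4, the ring of integers is ℤ[√139] with discriminant 4·139 = 556.
disc(K) = 556 is not divisible by 4421; 4421 is unramified.
Euler's criterion: 139^2210 mod 4421 = 1. Thus (139|4421) = 1.
Legendre symbol 1 ⇒ 4421 is split.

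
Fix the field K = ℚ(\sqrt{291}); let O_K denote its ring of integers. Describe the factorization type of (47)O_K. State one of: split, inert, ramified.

d = 291 ≡ 3 (mod 4), so O_K = ℤ[√291] and disc(K) = 4d = 1164.
disc(K) = 1164 is not divisible by 47; 47 is unramified.
Compute (291/47) via Euler: 9^((47-1)/2) mod 47 = 1, so (291/47) = 1.
Legendre symbol 1 ⇒ 47 is split.

splits completely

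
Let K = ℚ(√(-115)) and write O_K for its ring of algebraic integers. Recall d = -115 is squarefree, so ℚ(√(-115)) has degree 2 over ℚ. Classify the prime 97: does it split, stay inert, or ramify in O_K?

p splits

-115 mod 4 = 1, hence disc K = -115 and O_K = ℤ[(1+√-115)/2].
disc(K) = -115 is not divisible by 97; 97 is unramified.
Euler's criterion: (-115)^48 mod 97 = 1. Thus (-115|97) = 1.
Legendre symbol 1 ⇒ 97 is split.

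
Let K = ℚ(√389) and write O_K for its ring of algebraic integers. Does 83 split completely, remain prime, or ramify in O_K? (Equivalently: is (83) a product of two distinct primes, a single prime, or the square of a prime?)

d = 389 ≡ 1 (mod 4), so O_K = ℤ[(1+√389)/2] and disc(K) = d = 389.
Since gcd(83, 389) = 1 the prime 83 does not ramify.
Euler's criterion: 389^41 mod 83 = 82. Thus (389|83) = -1.
Legendre symbol -1 ⇒ 83 is inert.

inert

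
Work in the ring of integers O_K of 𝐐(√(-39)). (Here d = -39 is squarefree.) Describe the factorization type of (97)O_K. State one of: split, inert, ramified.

Since -39 ≡ 1 mod 4, the ring of integers is ℤ[(1+√-39)/2] with discriminant -39.
Since gcd(97, -39) = 1 the prime 97 does not ramify.
Legendre symbol by Euler's criterion: (-39/97) ≡ (-39)^48 ≡ 96 (mod 97), i.e. (-39/97) = -1.
Legendre symbol -1 ⇒ 97 is inert.

remains prime (inert)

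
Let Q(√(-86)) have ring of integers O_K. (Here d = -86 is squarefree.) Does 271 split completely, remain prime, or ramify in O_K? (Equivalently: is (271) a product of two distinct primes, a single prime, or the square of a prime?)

p splits

Since -86 ≢ 1 mod 4, the ring of integers is ℤ[√-86] with discriminant 4·(-86) = -344.
Since gcd(271, -344) = 1 the prime 271 does not ramify.
Legendre symbol by Euler's criterion: (-86/271) ≡ (-86)^135 ≡ 1 (mod 271), i.e. (-86/271) = 1.
(-86/271) = 1, so 271 splits.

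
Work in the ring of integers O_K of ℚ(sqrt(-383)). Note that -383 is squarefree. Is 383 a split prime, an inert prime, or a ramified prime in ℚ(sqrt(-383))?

ramified — (383) = 𝔭²

-383 mod 4 = 1, hence disc K = -383 and O_K = ℤ[(1+√-383)/2].
383 divides disc(K) = -383, so 383 ramifies.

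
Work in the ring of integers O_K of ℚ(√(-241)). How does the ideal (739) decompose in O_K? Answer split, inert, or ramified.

inert — (739) stays prime in O_K

Since -241 ≢ 1 mod 4, the ring of integers is ℤ[√-241] with discriminant 4·(-241) = -964.
739 ∤ -964, so 739 is unramified.
Euler's criterion: (-241)^369 mod 739 = 738. Thus (-241|739) = -1.
Legendre symbol -1 ⇒ 739 is inert.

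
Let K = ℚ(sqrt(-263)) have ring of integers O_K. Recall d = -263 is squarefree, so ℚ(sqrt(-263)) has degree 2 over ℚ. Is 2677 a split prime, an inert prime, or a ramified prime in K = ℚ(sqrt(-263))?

Since -263 ≡ 1 mod 4, the ring of integers is ℤ[(1+√-263)/2] with discriminant -263.
2677 ∤ -263, so 2677 is unramified.
Euler's criterion: (-263)^1338 mod 2677 = 2676. Thus (-263|2677) = -1.
Legendre symbol -1 ⇒ 2677 is inert.

inert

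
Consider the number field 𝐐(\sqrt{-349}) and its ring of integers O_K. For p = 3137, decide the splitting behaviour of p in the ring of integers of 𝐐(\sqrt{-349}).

splits completely

Since -349 ≢ 1 mod 4, the ring of integers is ℤ[√-349] with discriminant 4·(-349) = -1396.
Since gcd(3137, -1396) = 1 the prime 3137 does not ramify.
Euler's criterion: (-349)^1568 mod 3137 = 1. Thus (-349|3137) = 1.
Legendre symbol 1 ⇒ 3137 is split.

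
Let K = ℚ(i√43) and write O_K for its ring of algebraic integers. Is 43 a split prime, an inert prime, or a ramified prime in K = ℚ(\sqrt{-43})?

ramifies in O_K

-43 mod 4 = 1, hence disc K = -43 and O_K = ℤ[(1+√-43)/2].
43 divides disc(K) = -43, so 43 ramifies.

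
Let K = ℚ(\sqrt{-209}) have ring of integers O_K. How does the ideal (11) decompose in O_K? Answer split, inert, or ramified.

-209 mod 4 = 3, hence disc K = 4·(-209) = -836 and O_K = ℤ[√-209].
11 divides disc(K) = -836, so 11 ramifies.

ramifies in O_K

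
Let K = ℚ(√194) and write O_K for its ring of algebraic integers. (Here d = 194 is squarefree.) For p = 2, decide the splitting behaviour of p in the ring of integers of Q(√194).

ramified — (2) = 𝔭²

d = 194 ≡ 2 (mod 4), so O_K = ℤ[√194] and disc(K) = 4d = 776.
disc(K) = 776 = 2·388, so p = 2 is ramified.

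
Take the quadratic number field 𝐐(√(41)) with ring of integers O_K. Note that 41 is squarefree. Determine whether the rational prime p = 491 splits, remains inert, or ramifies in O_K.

d = 41 ≡ 1 (mod 4), so O_K = ℤ[(1+√41)/2] and disc(K) = d = 41.
491 ∤ 41, so 491 is unramified.
(41/491) = 41^245 mod 491 = 1, giving Legendre symbol 1.
(41/491) = 1, so 491 splits.

split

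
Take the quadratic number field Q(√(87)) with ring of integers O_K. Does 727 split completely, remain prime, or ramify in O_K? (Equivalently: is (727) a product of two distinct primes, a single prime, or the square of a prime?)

splits completely

87 mod 4 = 3, hence disc K = 4·87 = 348 and O_K = ℤ[√87].
Since gcd(727, 348) = 1 the prime 727 does not ramify.
Euler's criterion: 87^363 mod 727 = 1. Thus (87|727) = 1.
Legendre symbol 1 ⇒ 727 is split.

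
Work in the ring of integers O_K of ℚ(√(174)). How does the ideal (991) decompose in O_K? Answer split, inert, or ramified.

p is inert

Since 174 ≢ 1 mod 4, the ring of integers is ℤ[√174] with discriminant 4·174 = 696.
disc(K) = 696 is not divisible by 991; 991 is unramified.
(174/991) = 174^495 mod 991 = 990, giving Legendre symbol -1.
d is a non-residue mod p, hence 991 remains inert in O_K.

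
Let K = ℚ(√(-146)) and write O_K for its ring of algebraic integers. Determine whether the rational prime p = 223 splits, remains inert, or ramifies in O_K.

223 remains inert

-146 mod 4 = 2, hence disc K = 4·(-146) = -584 and O_K = ℤ[√-146].
223 ∤ -584, so 223 is unramified.
Euler's criterion: (-146)^111 mod 223 = 222. Thus (-146|223) = -1.
d is a non-residue mod p, hence 223 remains inert in O_K.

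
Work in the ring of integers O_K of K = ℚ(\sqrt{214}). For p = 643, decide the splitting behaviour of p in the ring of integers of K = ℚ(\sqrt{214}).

214 mod 4 = 2, hence disc K = 4·214 = 856 and O_K = ℤ[√214].
disc(K) = 856 is not divisible by 643; 643 is unramified.
Euler's criterion: 214^321 mod 643 = 1. Thus (214|643) = 1.
d is a quadratic residue mod p, hence 643 splits in O_K.

splits completely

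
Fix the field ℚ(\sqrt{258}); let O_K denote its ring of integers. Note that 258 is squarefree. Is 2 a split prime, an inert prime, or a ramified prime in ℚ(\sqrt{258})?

258 mod 4 = 2, hence disc K = 4·258 = 1032 and O_K = ℤ[√258].
disc(K) = 1032 = 2·516, so p = 2 is ramified.

ramified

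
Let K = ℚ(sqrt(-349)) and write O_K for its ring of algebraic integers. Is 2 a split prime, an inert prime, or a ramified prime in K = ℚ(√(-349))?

-349 mod 4 = 3, hence disc K = 4·(-349) = -1396 and O_K = ℤ[√-349].
Ramification test: 2 | -1396. The prime 2 ramifies in K.

ramifies in O_K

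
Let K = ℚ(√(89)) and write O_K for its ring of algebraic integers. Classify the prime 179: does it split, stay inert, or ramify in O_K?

Since 89 ≡ 1 mod 4, the ring of integers is ℤ[(1+√89)/2] with discriminant 89.
disc(K) = 89 is not divisible by 179; 179 is unramified.
Euler's criterion: 89^89 mod 179 = 1. Thus (89|179) = 1.
(89/179) = 1, so 179 splits.

split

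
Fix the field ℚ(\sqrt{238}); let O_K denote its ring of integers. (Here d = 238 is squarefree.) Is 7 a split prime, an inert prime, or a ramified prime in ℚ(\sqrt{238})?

ramifies in O_K

d = 238 ≡ 2 (mod 4), so O_K = ℤ[√238] and disc(K) = 4d = 952.
disc(K) = 952 = 7·136, so p = 7 is ramified.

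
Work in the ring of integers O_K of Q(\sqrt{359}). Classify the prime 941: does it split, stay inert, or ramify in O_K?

inert — (941) stays prime in O_K

Since 359 ≢ 1 mod 4, the ring of integers is ℤ[√359] with discriminant 4·359 = 1436.
disc(K) = 1436 is not divisible by 941; 941 is unramified.
Legendre symbol by Euler's criterion: (359/941) ≡ 359^470 ≡ 940 (mod 941), i.e. (359/941) = -1.
(359/941) = -1, so 941 is inert.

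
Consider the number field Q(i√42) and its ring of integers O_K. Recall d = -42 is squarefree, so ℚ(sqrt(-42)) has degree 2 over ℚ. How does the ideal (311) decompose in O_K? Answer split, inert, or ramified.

inert

Since -42 ≢ 1 mod 4, the ring of integers is ℤ[√-42] with discriminant 4·(-42) = -168.
disc(K) = -168 is not divisible by 311; 311 is unramified.
Euler's criterion: (-42)^155 mod 311 = 310. Thus (-42|311) = -1.
(-42/311) = -1, so 311 is inert.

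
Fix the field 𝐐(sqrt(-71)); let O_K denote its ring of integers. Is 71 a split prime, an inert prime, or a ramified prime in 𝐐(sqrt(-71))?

ramified

Since -71 ≡ 1 mod 4, the ring of integers is ℤ[(1+√-71)/2] with discriminant -71.
disc(K) = -71 = 71·(-1), so p = 71 is ramified.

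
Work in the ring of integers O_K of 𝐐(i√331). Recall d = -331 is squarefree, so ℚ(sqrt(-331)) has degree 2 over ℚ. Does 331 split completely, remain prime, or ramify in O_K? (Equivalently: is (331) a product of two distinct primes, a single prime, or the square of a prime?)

Since -331 ≡ 1 mod 4, the ring of integers is ℤ[(1+√-331)/2] with discriminant -331.
disc(K) = -331 = 331·(-1), so p = 331 is ramified.

ramifies in O_K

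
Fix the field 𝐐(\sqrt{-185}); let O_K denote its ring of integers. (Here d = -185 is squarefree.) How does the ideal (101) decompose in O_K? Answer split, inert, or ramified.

Since -185 ≢ 1 mod 4, the ring of integers is ℤ[√-185] with discriminant 4·(-185) = -740.
Since gcd(101, -740) = 1 the prime 101 does not ramify.
(-185/101) = 17^50 mod 101 = 1, giving Legendre symbol 1.
d is a quadratic residue mod p, hence 101 splits in O_K.

split — (101) = 𝔭₁𝔭₂ with 𝔭₁ ≠ 𝔭₂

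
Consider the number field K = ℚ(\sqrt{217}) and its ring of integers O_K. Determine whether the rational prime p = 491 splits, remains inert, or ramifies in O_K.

Since 217 ≡ 1 mod 4, the ring of integers is ℤ[(1+√217)/2] with discriminant 217.
Since gcd(491, 217) = 1 the prime 491 does not ramify.
Euler's criterion: 217^245 mod 491 = 490. Thus (217|491) = -1.
d is a non-residue mod p, hence 491 remains inert in O_K.

inert — (491) stays prime in O_K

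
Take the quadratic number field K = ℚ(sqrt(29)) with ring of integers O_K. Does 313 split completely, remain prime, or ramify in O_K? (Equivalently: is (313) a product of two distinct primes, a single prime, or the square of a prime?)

p splits

29 mod 4 = 1, hence disc K = 29 and O_K = ℤ[(1+√29)/2].
disc(K) = 29 is not divisible by 313; 313 is unramified.
Euler's criterion: 29^156 mod 313 = 1. Thus (29|313) = 1.
(29/313) = 1, so 313 splits.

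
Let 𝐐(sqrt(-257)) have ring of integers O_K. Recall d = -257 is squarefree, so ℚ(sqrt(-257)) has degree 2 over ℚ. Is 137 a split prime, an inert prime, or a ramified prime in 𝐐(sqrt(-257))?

splits completely

Since -257 ≢ 1 mod 4, the ring of integers is ℤ[√-257] with discriminant 4·(-257) = -1028.
Since gcd(137, -1028) = 1 the prime 137 does not ramify.
(-257/137) = 17^68 mod 137 = 1, giving Legendre symbol 1.
Legendre symbol 1 ⇒ 137 is split.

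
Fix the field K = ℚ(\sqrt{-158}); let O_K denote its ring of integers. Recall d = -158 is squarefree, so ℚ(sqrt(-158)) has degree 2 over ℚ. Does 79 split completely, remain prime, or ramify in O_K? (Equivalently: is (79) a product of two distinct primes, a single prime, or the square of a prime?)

p ramifies

-158 mod 4 = 2, hence disc K = 4·(-158) = -632 and O_K = ℤ[√-158].
79 divides disc(K) = -632, so 79 ramifies.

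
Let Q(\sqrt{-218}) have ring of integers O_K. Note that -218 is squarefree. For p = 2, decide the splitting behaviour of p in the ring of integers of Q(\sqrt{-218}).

Since -218 ≢ 1 mod 4, the ring of integers is ℤ[√-218] with discriminant 4·(-218) = -872.
2 divides disc(K) = -872, so 2 ramifies.

ramified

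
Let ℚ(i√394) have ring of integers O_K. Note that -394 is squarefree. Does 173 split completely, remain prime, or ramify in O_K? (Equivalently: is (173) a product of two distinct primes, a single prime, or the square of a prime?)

inert

d = -394 ≡ 2 (mod 4), so O_K = ℤ[√-394] and disc(K) = 4d = -1576.
disc(K) = -1576 is not divisible by 173; 173 is unramified.
Euler's criterion: (-394)^86 mod 173 = 172. Thus (-394|173) = -1.
d is a non-residue mod p, hence 173 remains inert in O_K.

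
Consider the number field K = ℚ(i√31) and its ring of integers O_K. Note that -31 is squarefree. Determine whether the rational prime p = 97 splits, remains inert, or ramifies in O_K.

split

Since -31 ≡ 1 mod 4, the ring of integers is ℤ[(1+√-31)/2] with discriminant -31.
97 ∤ -31, so 97 is unramified.
(-31/97) = 66^48 mod 97 = 1, giving Legendre symbol 1.
d is a quadratic residue mod p, hence 97 splits in O_K.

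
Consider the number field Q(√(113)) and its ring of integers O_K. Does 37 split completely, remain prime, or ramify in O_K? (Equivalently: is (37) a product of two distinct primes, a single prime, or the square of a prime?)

inert — (37) stays prime in O_K

d = 113 ≡ 1 (mod 4), so O_K = ℤ[(1+√113)/2] and disc(K) = d = 113.
disc(K) = 113 is not divisible by 37; 37 is unramified.
(113/37) = 2^18 mod 37 = 36, giving Legendre symbol -1.
d is a non-residue mod p, hence 37 remains inert in O_K.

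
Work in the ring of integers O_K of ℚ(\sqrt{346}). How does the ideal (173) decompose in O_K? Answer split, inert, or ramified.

346 mod 4 = 2, hence disc K = 4·346 = 1384 and O_K = ℤ[√346].
173 divides disc(K) = 1384, so 173 ramifies.

173 is ramified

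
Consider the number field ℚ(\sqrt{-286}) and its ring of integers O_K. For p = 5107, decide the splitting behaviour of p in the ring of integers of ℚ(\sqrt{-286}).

d = -286 ≡ 2 (mod 4), so O_K = ℤ[√-286] and disc(K) = 4d = -1144.
disc(K) = -1144 is not divisible by 5107; 5107 is unramified.
Legendre symbol by Euler's criterion: (-286/5107) ≡ (-286)^2553 ≡ 1 (mod 5107), i.e. (-286/5107) = 1.
Legendre symbol 1 ⇒ 5107 is split.

split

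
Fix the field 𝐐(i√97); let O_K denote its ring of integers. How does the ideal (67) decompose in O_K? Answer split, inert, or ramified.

67 splits in O_K

Since -97 ≢ 1 mod 4, the ring of integers is ℤ[√-97] with discriminant 4·(-97) = -388.
67 ∤ -388, so 67 is unramified.
(-97/67) = 37^33 mod 67 = 1, giving Legendre symbol 1.
Legendre symbol 1 ⇒ 67 is split.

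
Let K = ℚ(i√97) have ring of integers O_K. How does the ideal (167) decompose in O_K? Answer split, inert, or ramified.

Since -97 ≢ 1 mod 4, the ring of integers is ℤ[√-97] with discriminant 4·(-97) = -388.
167 ∤ -388, so 167 is unramified.
Euler's criterion: (-97)^83 mod 167 = 166. Thus (-97|167) = -1.
Legendre symbol -1 ⇒ 167 is inert.

p is inert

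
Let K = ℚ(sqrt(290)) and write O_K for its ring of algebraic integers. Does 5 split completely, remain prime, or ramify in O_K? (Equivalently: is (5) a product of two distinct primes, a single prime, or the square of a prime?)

d = 290 ≡ 2 (mod 4), so O_K = ℤ[√290] and disc(K) = 4d = 1160.
Ramification test: 5 | 1160. The prime 5 ramifies in K.

5 is ramified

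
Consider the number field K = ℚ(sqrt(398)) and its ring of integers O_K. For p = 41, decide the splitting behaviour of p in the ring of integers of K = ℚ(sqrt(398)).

Since 398 ≢ 1 mod 4, the ring of integers is ℤ[√398] with discriminant 4·398 = 1592.
Since gcd(41, 1592) = 1 the prime 41 does not ramify.
Legendre symbol by Euler's criterion: (398/41) ≡ 398^20 ≡ 40 (mod 41), i.e. (398/41) = -1.
(398/41) = -1, so 41 is inert.

inert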